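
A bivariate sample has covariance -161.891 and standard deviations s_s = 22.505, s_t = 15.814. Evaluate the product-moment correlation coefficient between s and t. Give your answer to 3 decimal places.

r = Cov(s,t) / (s_s · s_t) = -161.891 / (22.505 × 15.814)
  = -161.891 / 355.8941 ≈ -0.455

-0.455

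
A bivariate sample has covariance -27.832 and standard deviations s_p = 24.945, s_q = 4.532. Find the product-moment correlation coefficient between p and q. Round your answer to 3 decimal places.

-0.246

r = Cov(p,q) / (s_p · s_q) = -27.832 / (24.945 × 4.532)
  = -27.832 / 113.0507 ≈ -0.246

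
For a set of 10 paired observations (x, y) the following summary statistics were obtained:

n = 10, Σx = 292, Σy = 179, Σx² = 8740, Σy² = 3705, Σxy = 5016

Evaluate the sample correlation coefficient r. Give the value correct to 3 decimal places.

r = (nΣxy − ΣxΣy) / √[(nΣx² − (Σx)²)(nΣy² − (Σy)²)]
Numerator: 10×5016 − 292×179 = -2108
Denominator: √[(87400 − 85264)(37050 − 32041)] = √[2136 × 5009] = 3270.9668
r = -2108 / 3270.9668 ≈ -0.644

-0.644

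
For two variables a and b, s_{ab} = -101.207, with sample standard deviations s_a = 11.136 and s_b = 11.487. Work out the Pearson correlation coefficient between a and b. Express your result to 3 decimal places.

r = Cov(a,b) / (s_a · s_b) = -101.207 / (11.136 × 11.487)
  = -101.207 / 127.9192 ≈ -0.791

-0.791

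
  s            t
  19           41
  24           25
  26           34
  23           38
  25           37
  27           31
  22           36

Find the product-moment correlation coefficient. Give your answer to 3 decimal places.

n = 7, Σs = 166, Σt = 242, Σs² = 3980, Σt² = 8532, Σst = 5691
nΣst − ΣsΣt = 39837 − 40172 = -335
nΣs² − (Σs)² = 27860 − 27556 = 304; nΣt² − (Σt)² = 59724 − 58564 = 1160
r = -335 / √(304 × 1160) = -335 / 593.8350 ≈ -0.564

-0.564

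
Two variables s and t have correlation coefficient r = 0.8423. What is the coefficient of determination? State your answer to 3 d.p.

r² = (0.8423)² = 0.709

0.709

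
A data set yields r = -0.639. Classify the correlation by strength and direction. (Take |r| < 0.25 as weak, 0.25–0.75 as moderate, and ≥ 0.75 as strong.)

r = -0.639 < 0 so the relationship is negative.
|r| = 0.639, which falls in the moderate range.

moderate negative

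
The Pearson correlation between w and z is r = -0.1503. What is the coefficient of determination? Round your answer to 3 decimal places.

0.023

r² = (-0.1503)² = 0.023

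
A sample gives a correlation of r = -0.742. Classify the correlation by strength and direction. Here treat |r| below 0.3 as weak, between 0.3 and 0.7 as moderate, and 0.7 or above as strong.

strong negative

r = -0.742 < 0 so the relationship is negative.
|r| = 0.742, which falls in the strong range.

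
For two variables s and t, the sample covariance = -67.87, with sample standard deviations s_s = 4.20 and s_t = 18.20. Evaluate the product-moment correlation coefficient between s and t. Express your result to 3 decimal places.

r = Cov(s,t) / (s_s · s_t) = -67.87 / (4.20 × 18.20)
  = -67.87 / 76.4400 ≈ -0.888

-0.888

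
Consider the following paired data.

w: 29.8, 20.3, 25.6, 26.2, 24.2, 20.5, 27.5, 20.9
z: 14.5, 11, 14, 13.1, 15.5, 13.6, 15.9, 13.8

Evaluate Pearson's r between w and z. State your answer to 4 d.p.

0.5648

n = 8, Σw = 195, Σz = 111.4, Σw² = 4840.88, Σz² = 1567.32, Σwz = 2736.59
nΣwz − ΣwΣz = 21892.72 − 21723 = 169.72
nΣw² − (Σw)² = 38727.04 − 38025 = 702.04; nΣz² − (Σz)² = 12538.56 − 12409.96 = 128.6
r = 169.72 / √(702.04 × 128.6) = 169.72 / 300.4702 ≈ 0.5648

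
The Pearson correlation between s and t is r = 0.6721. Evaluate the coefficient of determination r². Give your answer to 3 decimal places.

0.452

r² = (0.6721)² = 0.452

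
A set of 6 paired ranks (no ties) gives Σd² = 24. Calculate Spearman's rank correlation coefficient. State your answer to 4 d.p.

0.3143

ρ = 1 − 6Σd² / [n(n²−1)] = 1 − 6×24 / (6×35)
  = 1 − 144/210 = 1 − 0.68571 ≈ 0.3143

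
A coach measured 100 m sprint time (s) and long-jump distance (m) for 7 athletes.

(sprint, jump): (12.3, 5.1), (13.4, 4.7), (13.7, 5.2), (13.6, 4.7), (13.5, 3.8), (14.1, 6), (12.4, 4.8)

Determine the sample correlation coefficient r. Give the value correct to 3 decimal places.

n = 7, Σx = 93, Σy = 34.3, Σx² = 1238.32, Σy² = 170.71, Σxy = 456.29
nΣxy − ΣxΣy = 3194.03 − 3189.9 = 4.13
nΣx² − (Σx)² = 8668.24 − 8649 = 19.24; nΣy² − (Σy)² = 1194.97 − 1176.49 = 18.48
r = 4.13 / √(19.24 × 18.48) = 4.13 / 18.8562 ≈ 0.219

0.219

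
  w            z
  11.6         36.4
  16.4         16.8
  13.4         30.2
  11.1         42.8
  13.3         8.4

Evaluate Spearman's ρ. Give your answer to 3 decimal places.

Rank w: 2, 5, 4, 1, 3
Rank z: 4, 2, 3, 5, 1
d = rank(w) − rank(z): -2, 3, 1, -4, 2; Σd² = 34
ρ = 1 − 6Σd² / [n(n²−1)] = 1 − 6×34 / (5×24) = 1 − 204/120 ≈ -0.700

-0.700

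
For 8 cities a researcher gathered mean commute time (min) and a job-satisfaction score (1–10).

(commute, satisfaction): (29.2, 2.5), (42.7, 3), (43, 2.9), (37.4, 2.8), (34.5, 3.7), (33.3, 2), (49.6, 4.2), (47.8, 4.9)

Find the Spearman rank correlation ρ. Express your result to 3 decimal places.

0.786

Rank commute: 1, 5, 6, 4, 3, 2, 8, 7
Rank satisfaction: 2, 5, 4, 3, 6, 1, 7, 8
d = rank(commute) − rank(satisfaction): -1, 0, 2, 1, -3, 1, 1, -1; Σd² = 18
ρ = 1 − 6Σd² / [n(n²−1)] = 1 − 6×18 / (8×63) = 1 − 108/504 ≈ 0.786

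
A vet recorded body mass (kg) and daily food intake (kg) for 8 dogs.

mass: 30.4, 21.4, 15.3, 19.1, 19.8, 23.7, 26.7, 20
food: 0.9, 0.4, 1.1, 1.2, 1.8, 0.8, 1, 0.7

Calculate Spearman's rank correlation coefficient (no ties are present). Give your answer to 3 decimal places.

-0.476

Rank mass: 8, 5, 1, 2, 3, 6, 7, 4
Rank food: 4, 1, 6, 7, 8, 3, 5, 2
d = rank(mass) − rank(food): 4, 4, -5, -5, -5, 3, 2, 2; Σd² = 124
ρ = 1 − 6Σd² / [n(n²−1)] = 1 − 6×124 / (8×63) = 1 − 744/504 ≈ -0.476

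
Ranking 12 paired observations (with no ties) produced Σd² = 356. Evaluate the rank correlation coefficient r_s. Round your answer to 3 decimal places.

ρ = 1 − 6Σd² / [n(n²−1)] = 1 − 6×356 / (12×143)
  = 1 − 2136/1716 = 1 − 1.2448 ≈ -0.245

-0.245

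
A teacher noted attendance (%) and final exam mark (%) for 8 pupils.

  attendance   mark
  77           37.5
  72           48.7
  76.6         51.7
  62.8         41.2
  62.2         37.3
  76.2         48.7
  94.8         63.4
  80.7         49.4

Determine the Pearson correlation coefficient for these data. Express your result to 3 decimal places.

n = 8, Σx = 602.3, Σy = 377.9, Σx² = 46099.21, Σy² = 18371.17, Σxy = 28969.38
nΣxy − ΣxΣy = 231755.04 − 227609.17 = 4145.87
nΣx² − (Σx)² = 368793.68 − 362765.29 = 6028.39; nΣy² − (Σy)² = 146969.36 − 142808.41 = 4160.95
r = 4145.87 / √(6028.39 × 4160.95) = 4145.87 / 5008.3759 ≈ 0.828

0.828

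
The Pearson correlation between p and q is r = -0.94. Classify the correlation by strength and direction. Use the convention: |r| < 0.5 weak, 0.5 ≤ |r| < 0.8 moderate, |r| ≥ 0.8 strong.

strong negative

r = -0.94 < 0 so the relationship is negative.
|r| = 0.94, which falls in the strong range.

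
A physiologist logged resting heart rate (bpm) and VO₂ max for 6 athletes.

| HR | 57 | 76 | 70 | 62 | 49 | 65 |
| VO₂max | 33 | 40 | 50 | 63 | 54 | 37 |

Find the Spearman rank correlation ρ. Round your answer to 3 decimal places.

Rank HR: 2, 6, 5, 3, 1, 4
Rank VO₂max: 1, 3, 4, 6, 5, 2
d = rank(HR) − rank(VO₂max): 1, 3, 1, -3, -4, 2; Σd² = 40
ρ = 1 − 6Σd² / [n(n²−1)] = 1 − 6×40 / (6×35) = 1 − 240/210 ≈ -0.143

-0.143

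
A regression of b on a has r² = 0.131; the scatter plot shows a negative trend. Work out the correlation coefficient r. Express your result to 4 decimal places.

|r| = √0.131 = 0.3619
The association is negative, so r = −0.3619.

-0.3619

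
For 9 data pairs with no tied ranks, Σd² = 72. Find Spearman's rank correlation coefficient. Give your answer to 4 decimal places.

ρ = 1 − 6Σd² / [n(n²−1)] = 1 − 6×72 / (9×80)
  = 1 − 432/720 = 1 − 0.60000 ≈ 0.4000

0.4000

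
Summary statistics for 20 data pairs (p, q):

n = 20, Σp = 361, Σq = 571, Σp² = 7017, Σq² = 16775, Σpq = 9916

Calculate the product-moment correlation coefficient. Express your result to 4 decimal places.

r = (nΣpq − ΣpΣq) / √[(nΣp² − (Σp)²)(nΣq² − (Σq)²)]
Numerator: 20×9916 − 361×571 = -7811
Denominator: √[(140340 − 130321)(335500 − 326041)] = √[10019 × 9459] = 9734.9741
r = -7811 / 9734.9741 ≈ -0.8024

-0.8024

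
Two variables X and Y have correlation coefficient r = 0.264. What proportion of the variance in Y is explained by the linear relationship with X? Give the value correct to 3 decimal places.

r² = (0.264)² = 0.070

0.070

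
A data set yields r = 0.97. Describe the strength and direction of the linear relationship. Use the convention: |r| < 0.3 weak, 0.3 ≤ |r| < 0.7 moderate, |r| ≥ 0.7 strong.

strong positive

r = 0.97 > 0 so the relationship is positive.
|r| = 0.97, which falls in the strong range.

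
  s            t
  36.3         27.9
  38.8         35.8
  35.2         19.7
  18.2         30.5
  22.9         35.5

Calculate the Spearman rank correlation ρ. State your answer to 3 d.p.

0.200

Rank s: 4, 5, 3, 1, 2
Rank t: 2, 5, 1, 3, 4
d = rank(s) − rank(t): 2, 0, 2, -2, -2; Σd² = 16
ρ = 1 − 6Σd² / [n(n²−1)] = 1 − 6×16 / (5×24) = 1 − 96/120 ≈ 0.200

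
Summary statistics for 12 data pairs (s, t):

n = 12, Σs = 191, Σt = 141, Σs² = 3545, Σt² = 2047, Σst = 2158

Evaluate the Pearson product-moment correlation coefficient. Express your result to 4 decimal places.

r = (nΣst − ΣsΣt) / √[(nΣs² − (Σs)²)(nΣt² − (Σt)²)]
Numerator: 12×2158 − 191×141 = -1035
Denominator: √[(42540 − 36481)(24564 − 19881)] = √[6059 × 4683] = 5326.7530
r = -1035 / 5326.7530 ≈ -0.1943

-0.1943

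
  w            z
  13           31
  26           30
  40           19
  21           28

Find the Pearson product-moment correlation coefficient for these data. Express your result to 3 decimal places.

-0.907

n = 4, Σw = 100, Σz = 108, Σw² = 2886, Σz² = 3006, Σwz = 2531
nΣwz − ΣwΣz = 10124 − 10800 = -676
nΣw² − (Σw)² = 11544 − 10000 = 1544; nΣz² − (Σz)² = 12024 − 11664 = 360
r = -676 / √(1544 × 360) = -676 / 745.5468 ≈ -0.907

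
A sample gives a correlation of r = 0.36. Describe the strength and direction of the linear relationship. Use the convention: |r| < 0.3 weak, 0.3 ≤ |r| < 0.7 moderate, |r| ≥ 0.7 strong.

moderate positive

r = 0.36 > 0 so the relationship is positive.
|r| = 0.36, which falls in the moderate range.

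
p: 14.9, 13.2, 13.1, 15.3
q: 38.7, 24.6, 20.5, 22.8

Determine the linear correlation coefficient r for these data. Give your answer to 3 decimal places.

n = 4, Σp = 56.5, Σq = 106.6, Σp² = 801.95, Σq² = 3042.94, Σpq = 1518.74
nΣpq − ΣpΣq = 6074.96 − 6022.9 = 52.06
nΣp² − (Σp)² = 3207.8 − 3192.25 = 15.55; nΣq² − (Σq)² = 12171.76 − 11363.56 = 808.2
r = 52.06 / √(15.55 × 808.2) = 52.06 / 112.1049 ≈ 0.464

0.464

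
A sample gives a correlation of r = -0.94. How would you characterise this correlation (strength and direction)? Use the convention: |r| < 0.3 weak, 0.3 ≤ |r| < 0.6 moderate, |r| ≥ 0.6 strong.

r = -0.94 < 0 so the relationship is negative.
|r| = 0.94, which falls in the strong range.

strong negative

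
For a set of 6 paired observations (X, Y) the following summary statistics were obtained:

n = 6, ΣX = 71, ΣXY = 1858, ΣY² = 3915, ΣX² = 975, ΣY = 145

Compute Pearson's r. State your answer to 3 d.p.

0.604

r = (nΣXY − ΣXΣY) / √[(nΣX² − (ΣX)²)(nΣY² − (ΣY)²)]
Numerator: 6×1858 − 71×145 = 853
Denominator: √[(5850 − 5041)(23490 − 21025)] = √[809 × 2465] = 1412.1562
r = 853 / 1412.1562 ≈ 0.604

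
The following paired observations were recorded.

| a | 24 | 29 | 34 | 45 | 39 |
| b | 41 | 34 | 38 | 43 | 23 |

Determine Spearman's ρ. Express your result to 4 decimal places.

Rank a: 1, 2, 3, 5, 4
Rank b: 4, 2, 3, 5, 1
d = rank(a) − rank(b): -3, 0, 0, 0, 3; Σd² = 18
ρ = 1 − 6Σd² / [n(n²−1)] = 1 − 6×18 / (5×24) = 1 − 108/120 ≈ 0.1000

0.1000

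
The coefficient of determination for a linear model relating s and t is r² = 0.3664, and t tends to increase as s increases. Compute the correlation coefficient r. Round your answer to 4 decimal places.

|r| = √0.3664 = 0.6053
The association is positive, so r = 0.6053.

0.6053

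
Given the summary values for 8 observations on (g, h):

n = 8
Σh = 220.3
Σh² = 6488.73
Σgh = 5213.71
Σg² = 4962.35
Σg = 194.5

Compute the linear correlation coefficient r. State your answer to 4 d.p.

-0.4532

r = (nΣgh − ΣgΣh) / √[(nΣg² − (Σg)²)(nΣh² − (Σh)²)]
Numerator: 8×5213.71 − 194.5×220.3 = -1138.67
Denominator: √[(39698.8 − 37830.25)(51909.84 − 48532.09)] = √[1868.55 × 3377.75] = 2512.2688
r = -1138.67 / 2512.2688 ≈ -0.4532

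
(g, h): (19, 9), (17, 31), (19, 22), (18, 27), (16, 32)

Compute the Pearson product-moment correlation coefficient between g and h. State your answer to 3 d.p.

-0.815

n = 5, Σg = 89, Σh = 121, Σg² = 1591, Σh² = 3279, Σgh = 2114
nΣgh − ΣgΣh = 10570 − 10769 = -199
nΣg² − (Σg)² = 7955 − 7921 = 34; nΣh² − (Σh)² = 16395 − 14641 = 1754
r = -199 / √(34 × 1754) = -199 / 244.2048 ≈ -0.815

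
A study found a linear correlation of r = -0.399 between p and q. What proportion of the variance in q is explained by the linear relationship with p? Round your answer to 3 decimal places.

0.159

r² = (-0.399)² = 0.159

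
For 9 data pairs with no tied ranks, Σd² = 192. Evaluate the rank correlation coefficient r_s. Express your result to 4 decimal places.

ρ = 1 − 6Σd² / [n(n²−1)] = 1 − 6×192 / (9×80)
  = 1 − 1152/720 = 1 − 1.60000 ≈ -0.6000

-0.6000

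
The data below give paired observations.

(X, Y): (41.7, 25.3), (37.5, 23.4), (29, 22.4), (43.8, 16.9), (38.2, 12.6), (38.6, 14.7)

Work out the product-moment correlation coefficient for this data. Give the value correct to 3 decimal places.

n = 6, ΣX = 228.8, ΣY = 115.3, ΣX² = 8853.78, ΣY² = 2349.87, ΣXY = 4371.07
nΣXY − ΣXΣY = 26226.42 − 26380.64 = -154.22
nΣX² − (ΣX)² = 53122.68 − 52349.44 = 773.24; nΣY² − (ΣY)² = 14099.22 − 13294.09 = 805.13
r = -154.22 / √(773.24 × 805.13) = -154.22 / 789.0239 ≈ -0.195

-0.195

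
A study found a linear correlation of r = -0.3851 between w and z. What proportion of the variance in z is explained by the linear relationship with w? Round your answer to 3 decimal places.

r² = (-0.3851)² = 0.148

0.148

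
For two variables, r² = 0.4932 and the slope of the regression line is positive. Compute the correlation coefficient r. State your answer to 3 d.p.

|r| = √0.4932 = 0.702
The association is positive, so r = 0.702.

0.702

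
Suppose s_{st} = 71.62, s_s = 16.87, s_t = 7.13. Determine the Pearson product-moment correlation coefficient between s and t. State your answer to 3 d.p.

r = Cov(s,t) / (s_s · s_t) = 71.62 / (16.87 × 7.13)
  = 71.62 / 120.2831 ≈ 0.595

0.595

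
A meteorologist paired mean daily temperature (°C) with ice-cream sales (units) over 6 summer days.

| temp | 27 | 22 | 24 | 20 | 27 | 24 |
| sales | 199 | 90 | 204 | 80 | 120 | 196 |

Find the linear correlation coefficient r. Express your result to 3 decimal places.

n = 6, Σx = 144, Σy = 889, Σx² = 3494, Σy² = 148533, Σxy = 21793
nΣxy − ΣxΣy = 130758 − 128016 = 2742
nΣx² − (Σx)² = 20964 − 20736 = 228; nΣy² − (Σy)² = 891198 − 790321 = 100877
r = 2742 / √(228 × 100877) = 2742 / 4795.8269 ≈ 0.572

0.572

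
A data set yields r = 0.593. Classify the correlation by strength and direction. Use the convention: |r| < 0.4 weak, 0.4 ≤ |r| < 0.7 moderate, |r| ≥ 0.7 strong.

moderate positive

r = 0.593 > 0 so the relationship is positive.
|r| = 0.593, which falls in the moderate range.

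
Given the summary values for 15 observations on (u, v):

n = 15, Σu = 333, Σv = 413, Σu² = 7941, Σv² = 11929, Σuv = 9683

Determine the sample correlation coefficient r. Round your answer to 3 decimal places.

r = (nΣuv − ΣuΣv) / √[(nΣu² − (Σu)²)(nΣv² − (Σv)²)]
Numerator: 15×9683 − 333×413 = 7716
Denominator: √[(119115 − 110889)(178935 − 170569)] = √[8226 × 8366] = 8295.7047
r = 7716 / 8295.7047 ≈ 0.930

0.930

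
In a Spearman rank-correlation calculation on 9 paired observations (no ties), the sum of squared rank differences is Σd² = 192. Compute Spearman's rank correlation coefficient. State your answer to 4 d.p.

ρ = 1 − 6Σd² / [n(n²−1)] = 1 − 6×192 / (9×80)
  = 1 − 1152/720 = 1 − 1.60000 ≈ -0.6000

-0.6000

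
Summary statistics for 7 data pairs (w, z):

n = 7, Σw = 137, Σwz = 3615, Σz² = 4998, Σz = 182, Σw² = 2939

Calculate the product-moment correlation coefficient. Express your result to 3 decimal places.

0.202

r = (nΣwz − ΣwΣz) / √[(nΣw² − (Σw)²)(nΣz² − (Σz)²)]
Numerator: 7×3615 − 137×182 = 371
Denominator: √[(20573 − 18769)(34986 − 33124)] = √[1804 × 1862] = 1832.7706
r = 371 / 1832.7706 ≈ 0.202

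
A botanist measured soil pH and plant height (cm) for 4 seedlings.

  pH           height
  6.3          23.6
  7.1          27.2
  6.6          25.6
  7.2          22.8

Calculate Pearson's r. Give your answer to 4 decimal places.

0.1424

n = 4, Σx = 27.2, Σy = 99.2, Σx² = 185.5, Σy² = 2472, Σxy = 674.92
nΣxy − ΣxΣy = 2699.68 − 2698.24 = 1.44
nΣx² − (Σx)² = 742 − 739.84 = 2.16; nΣy² − (Σy)² = 9888 − 9840.64 = 47.36
r = 1.44 / √(2.16 × 47.36) = 1.44 / 10.1142 ≈ 0.1424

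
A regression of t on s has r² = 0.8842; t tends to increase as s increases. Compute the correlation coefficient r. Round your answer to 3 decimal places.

|r| = √0.8842 = 0.940
The association is positive, so r = 0.940.

0.940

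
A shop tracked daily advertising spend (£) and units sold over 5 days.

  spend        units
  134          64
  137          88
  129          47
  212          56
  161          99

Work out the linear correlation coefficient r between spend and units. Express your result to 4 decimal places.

n = 5, Σx = 773, Σy = 354, Σx² = 124231, Σy² = 26986, Σxy = 54506
nΣxy − ΣxΣy = 272530 − 273642 = -1112
nΣx² − (Σx)² = 621155 − 597529 = 23626; nΣy² − (Σy)² = 134930 − 125316 = 9614
r = -1112 / √(23626 × 9614) = -1112 / 15071.1766 ≈ -0.0738

-0.0738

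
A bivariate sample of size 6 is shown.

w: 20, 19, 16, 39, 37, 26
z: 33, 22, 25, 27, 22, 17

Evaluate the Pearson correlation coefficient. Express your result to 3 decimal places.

-0.126

n = 6, Σw = 157, Σz = 146, Σw² = 4583, Σz² = 3700, Σwz = 3787
nΣwz − ΣwΣz = 22722 − 22922 = -200
nΣw² − (Σw)² = 27498 − 24649 = 2849; nΣz² − (Σz)² = 22200 − 21316 = 884
r = -200 / √(2849 × 884) = -200 / 1586.9833 ≈ -0.126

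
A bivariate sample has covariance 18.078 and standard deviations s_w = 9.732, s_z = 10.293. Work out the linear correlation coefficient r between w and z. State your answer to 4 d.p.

r = Cov(w,z) / (s_w · s_z) = 18.078 / (9.732 × 10.293)
  = 18.078 / 100.1715 ≈ 0.1805

0.1805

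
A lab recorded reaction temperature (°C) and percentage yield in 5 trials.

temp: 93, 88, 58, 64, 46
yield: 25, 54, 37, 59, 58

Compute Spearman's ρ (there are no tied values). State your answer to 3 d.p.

Rank temp: 5, 4, 2, 3, 1
Rank yield: 1, 3, 2, 5, 4
d = rank(temp) − rank(yield): 4, 1, 0, -2, -3; Σd² = 30
ρ = 1 − 6Σd² / [n(n²−1)] = 1 − 6×30 / (5×24) = 1 − 180/120 ≈ -0.500

-0.500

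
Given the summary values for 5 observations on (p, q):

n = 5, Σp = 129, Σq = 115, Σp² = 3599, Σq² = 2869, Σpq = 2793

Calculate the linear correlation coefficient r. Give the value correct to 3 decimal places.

r = (nΣpq − ΣpΣq) / √[(nΣp² − (Σp)²)(nΣq² − (Σq)²)]
Numerator: 5×2793 − 129×115 = -870
Denominator: √[(17995 − 16641)(14345 − 13225)] = √[1354 × 1120] = 1231.4544
r = -870 / 1231.4544 ≈ -0.706

-0.706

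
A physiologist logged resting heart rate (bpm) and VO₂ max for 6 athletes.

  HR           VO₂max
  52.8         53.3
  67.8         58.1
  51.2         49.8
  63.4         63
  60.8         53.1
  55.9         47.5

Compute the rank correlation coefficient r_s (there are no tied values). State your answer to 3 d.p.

0.657

Rank HR: 2, 6, 1, 5, 4, 3
Rank VO₂max: 4, 5, 2, 6, 3, 1
d = rank(HR) − rank(VO₂max): -2, 1, -1, -1, 1, 2; Σd² = 12
ρ = 1 − 6Σd² / [n(n²−1)] = 1 − 6×12 / (6×35) = 1 − 72/210 ≈ 0.657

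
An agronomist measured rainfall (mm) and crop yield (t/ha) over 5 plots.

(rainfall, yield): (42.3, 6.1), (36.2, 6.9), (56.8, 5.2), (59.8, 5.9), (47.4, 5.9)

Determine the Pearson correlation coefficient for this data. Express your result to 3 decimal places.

-0.808

n = 5, Σx = 242.5, Σy = 30, Σx² = 12148.77, Σy² = 181.48, Σxy = 1435.65
nΣxy − ΣxΣy = 7178.25 − 7275 = -96.75
nΣx² − (Σx)² = 60743.85 − 58806.25 = 1937.6; nΣy² − (Σy)² = 907.4 − 900 = 7.4
r = -96.75 / √(1937.6 × 7.4) = -96.75 / 119.7424 ≈ -0.808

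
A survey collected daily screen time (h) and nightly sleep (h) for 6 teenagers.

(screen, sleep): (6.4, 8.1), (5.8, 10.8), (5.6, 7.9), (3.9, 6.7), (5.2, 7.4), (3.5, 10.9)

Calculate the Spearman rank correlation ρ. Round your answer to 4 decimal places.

0.0857

Rank screen: 6, 5, 4, 2, 3, 1
Rank sleep: 4, 5, 3, 1, 2, 6
d = rank(screen) − rank(sleep): 2, 0, 1, 1, 1, -5; Σd² = 32
ρ = 1 − 6Σd² / [n(n²−1)] = 1 − 6×32 / (6×35) = 1 − 192/210 ≈ 0.0857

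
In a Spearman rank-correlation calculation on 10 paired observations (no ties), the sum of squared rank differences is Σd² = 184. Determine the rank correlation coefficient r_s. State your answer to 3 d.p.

ρ = 1 − 6Σd² / [n(n²−1)] = 1 − 6×184 / (10×99)
  = 1 − 1104/990 = 1 − 1.1152 ≈ -0.115

-0.115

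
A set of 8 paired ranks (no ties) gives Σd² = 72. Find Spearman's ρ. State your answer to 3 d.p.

ρ = 1 − 6Σd² / [n(n²−1)] = 1 − 6×72 / (8×63)
  = 1 − 432/504 = 1 − 0.8571 ≈ 0.143

0.143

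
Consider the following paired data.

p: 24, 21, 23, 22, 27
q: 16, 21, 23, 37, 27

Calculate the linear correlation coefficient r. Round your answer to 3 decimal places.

n = 5, Σp = 117, Σq = 124, Σp² = 2759, Σq² = 3324, Σpq = 2897
nΣpq − ΣpΣq = 14485 − 14508 = -23
nΣp² − (Σp)² = 13795 − 13689 = 106; nΣq² − (Σq)² = 16620 − 15376 = 1244
r = -23 / √(106 × 1244) = -23 / 363.1308 ≈ -0.063

-0.063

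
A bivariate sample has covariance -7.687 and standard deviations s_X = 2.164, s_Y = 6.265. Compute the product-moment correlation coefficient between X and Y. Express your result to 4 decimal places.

r = Cov(X,Y) / (s_X · s_Y) = -7.687 / (2.164 × 6.265)
  = -7.687 / 13.5575 ≈ -0.5670

-0.5670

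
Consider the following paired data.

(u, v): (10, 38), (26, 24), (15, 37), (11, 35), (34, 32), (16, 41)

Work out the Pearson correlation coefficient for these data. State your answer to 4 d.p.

n = 6, Σu = 112, Σv = 207, Σu² = 2534, Σv² = 7319, Σuv = 3688
nΣuv − ΣuΣv = 22128 − 23184 = -1056
nΣu² − (Σu)² = 15204 − 12544 = 2660; nΣv² − (Σv)² = 43914 − 42849 = 1065
r = -1056 / √(2660 × 1065) = -1056 / 1683.1221 ≈ -0.6274

-0.6274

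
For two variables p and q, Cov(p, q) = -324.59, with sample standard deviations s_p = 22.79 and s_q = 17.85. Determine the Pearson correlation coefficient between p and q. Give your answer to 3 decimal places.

-0.798

r = Cov(p,q) / (s_p · s_q) = -324.59 / (22.79 × 17.85)
  = -324.59 / 406.8015 ≈ -0.798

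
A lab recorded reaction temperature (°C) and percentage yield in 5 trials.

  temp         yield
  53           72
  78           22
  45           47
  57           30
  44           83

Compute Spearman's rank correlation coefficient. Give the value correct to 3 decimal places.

Rank temp: 3, 5, 2, 4, 1
Rank yield: 4, 1, 3, 2, 5
d = rank(temp) − rank(yield): -1, 4, -1, 2, -4; Σd² = 38
ρ = 1 − 6Σd² / [n(n²−1)] = 1 − 6×38 / (5×24) = 1 − 228/120 ≈ -0.900

-0.900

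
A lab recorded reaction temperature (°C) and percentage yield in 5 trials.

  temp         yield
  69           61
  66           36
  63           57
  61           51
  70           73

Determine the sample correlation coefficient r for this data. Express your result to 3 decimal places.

0.502

n = 5, Σx = 329, Σy = 278, Σx² = 21707, Σy² = 16196, Σxy = 18397
nΣxy − ΣxΣy = 91985 − 91462 = 523
nΣx² − (Σx)² = 108535 − 108241 = 294; nΣy² − (Σy)² = 80980 − 77284 = 3696
r = 523 / √(294 × 3696) = 523 / 1042.4126 ≈ 0.502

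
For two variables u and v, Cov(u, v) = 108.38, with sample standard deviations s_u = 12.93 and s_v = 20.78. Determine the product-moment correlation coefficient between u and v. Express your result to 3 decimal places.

0.403

r = Cov(u,v) / (s_u · s_v) = 108.38 / (12.93 × 20.78)
  = 108.38 / 268.6854 ≈ 0.403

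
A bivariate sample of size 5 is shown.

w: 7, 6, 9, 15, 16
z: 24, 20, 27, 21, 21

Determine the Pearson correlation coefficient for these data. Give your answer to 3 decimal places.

n = 5, Σw = 53, Σz = 113, Σw² = 647, Σz² = 2587, Σwz = 1182
nΣwz − ΣwΣz = 5910 − 5989 = -79
nΣw² − (Σw)² = 3235 − 2809 = 426; nΣz² − (Σz)² = 12935 − 12769 = 166
r = -79 / √(426 × 166) = -79 / 265.9248 ≈ -0.297

-0.297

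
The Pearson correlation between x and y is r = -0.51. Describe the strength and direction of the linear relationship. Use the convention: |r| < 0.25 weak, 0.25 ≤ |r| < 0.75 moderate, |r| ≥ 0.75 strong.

moderate negative

r = -0.51 < 0 so the relationship is negative.
|r| = 0.51, which falls in the moderate range.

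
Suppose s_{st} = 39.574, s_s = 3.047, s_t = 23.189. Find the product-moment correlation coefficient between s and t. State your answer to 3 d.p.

r = Cov(s,t) / (s_s · s_t) = 39.574 / (3.047 × 23.189)
  = 39.574 / 70.6569 ≈ 0.560

0.560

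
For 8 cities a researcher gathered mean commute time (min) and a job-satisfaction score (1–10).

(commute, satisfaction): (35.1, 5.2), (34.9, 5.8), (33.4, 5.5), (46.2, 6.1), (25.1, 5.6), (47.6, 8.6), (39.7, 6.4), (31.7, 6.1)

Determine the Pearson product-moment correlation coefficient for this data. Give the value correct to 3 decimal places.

0.683

n = 8, Σx = 293.7, Σy = 49.3, Σx² = 11176.77, Σy² = 311.63, Σxy = 1847.83
nΣxy − ΣxΣy = 14782.64 − 14479.41 = 303.23
nΣx² − (Σx)² = 89414.16 − 86259.69 = 3154.47; nΣy² − (Σy)² = 2493.04 − 2430.49 = 62.55
r = 303.23 / √(3154.47 × 62.55) = 303.23 / 444.1983 ≈ 0.683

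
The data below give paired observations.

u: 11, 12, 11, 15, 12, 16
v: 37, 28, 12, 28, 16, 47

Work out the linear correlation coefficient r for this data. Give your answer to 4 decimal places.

n = 6, Σu = 77, Σv = 168, Σu² = 1011, Σv² = 5546, Σuv = 2239
nΣuv − ΣuΣv = 13434 − 12936 = 498
nΣu² − (Σu)² = 6066 − 5929 = 137; nΣv² − (Σv)² = 33276 − 28224 = 5052
r = 498 / √(137 × 5052) = 498 / 831.9399 ≈ 0.5986

0.5986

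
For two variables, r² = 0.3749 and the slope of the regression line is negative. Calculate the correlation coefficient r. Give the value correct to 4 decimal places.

|r| = √0.3749 = 0.6123
The association is negative, so r = −0.6123.

-0.6123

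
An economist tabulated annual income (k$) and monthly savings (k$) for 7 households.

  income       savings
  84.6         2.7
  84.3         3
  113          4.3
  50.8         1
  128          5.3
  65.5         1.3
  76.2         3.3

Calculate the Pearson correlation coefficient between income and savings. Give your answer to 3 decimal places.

n = 7, Σx = 602.4, Σy = 20.9, Σx² = 56093.98, Σy² = 76.45, Σxy = 2033.03
nΣxy − ΣxΣy = 14231.21 − 12590.16 = 1641.05
nΣx² − (Σx)² = 392657.86 − 362885.76 = 29772.1; nΣy² − (Σy)² = 535.15 − 436.81 = 98.34
r = 1641.05 / √(29772.1 × 98.34) = 1641.05 / 1711.0781 ≈ 0.959

0.959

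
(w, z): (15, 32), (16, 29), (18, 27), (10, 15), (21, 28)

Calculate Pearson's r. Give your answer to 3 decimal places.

n = 5, Σw = 80, Σz = 131, Σw² = 1346, Σz² = 3603, Σwz = 2168
nΣwz − ΣwΣz = 10840 − 10480 = 360
nΣw² − (Σw)² = 6730 − 6400 = 330; nΣz² − (Σz)² = 18015 − 17161 = 854
r = 360 / √(330 × 854) = 360 / 530.8672 ≈ 0.678

0.678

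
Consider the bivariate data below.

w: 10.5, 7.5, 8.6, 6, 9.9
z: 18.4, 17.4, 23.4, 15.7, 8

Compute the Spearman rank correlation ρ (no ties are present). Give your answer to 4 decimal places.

Rank w: 5, 2, 3, 1, 4
Rank z: 4, 3, 5, 2, 1
d = rank(w) − rank(z): 1, -1, -2, -1, 3; Σd² = 16
ρ = 1 − 6Σd² / [n(n²−1)] = 1 − 6×16 / (5×24) = 1 − 96/120 ≈ 0.2000

0.2000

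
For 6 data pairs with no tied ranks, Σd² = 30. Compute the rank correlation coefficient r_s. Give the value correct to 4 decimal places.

0.1429

ρ = 1 − 6Σd² / [n(n²−1)] = 1 − 6×30 / (6×35)
  = 1 − 180/210 = 1 − 0.85714 ≈ 0.1429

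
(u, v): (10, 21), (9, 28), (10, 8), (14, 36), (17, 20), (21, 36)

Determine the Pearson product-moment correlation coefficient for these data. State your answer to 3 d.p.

0.508

n = 6, Σu = 81, Σv = 149, Σu² = 1207, Σv² = 4281, Σuv = 2142
nΣuv − ΣuΣv = 12852 − 12069 = 783
nΣu² − (Σu)² = 7242 − 6561 = 681; nΣv² − (Σv)² = 25686 − 22201 = 3485
r = 783 / √(681 × 3485) = 783 / 1540.5470 ≈ 0.508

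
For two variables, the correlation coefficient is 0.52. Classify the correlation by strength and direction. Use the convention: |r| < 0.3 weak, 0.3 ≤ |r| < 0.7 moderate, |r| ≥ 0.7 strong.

moderate positive

r = 0.52 > 0 so the relationship is positive.
|r| = 0.52, which falls in the moderate range.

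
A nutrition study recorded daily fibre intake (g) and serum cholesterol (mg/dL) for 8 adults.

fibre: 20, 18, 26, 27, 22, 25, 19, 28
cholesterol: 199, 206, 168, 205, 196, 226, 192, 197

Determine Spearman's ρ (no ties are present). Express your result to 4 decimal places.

-0.0952

Rank fibre: 3, 1, 6, 7, 4, 5, 2, 8
Rank cholesterol: 5, 7, 1, 6, 3, 8, 2, 4
d = rank(fibre) − rank(cholesterol): -2, -6, 5, 1, 1, -3, 0, 4; Σd² = 92
ρ = 1 − 6Σd² / [n(n²−1)] = 1 − 6×92 / (8×63) = 1 − 552/504 ≈ -0.0952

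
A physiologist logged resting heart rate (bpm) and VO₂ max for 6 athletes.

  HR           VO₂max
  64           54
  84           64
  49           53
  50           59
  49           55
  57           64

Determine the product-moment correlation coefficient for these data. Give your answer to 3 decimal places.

0.558

n = 6, Σx = 353, Σy = 349, Σx² = 21703, Σy² = 20423, Σxy = 20722
nΣxy − ΣxΣy = 124332 − 123197 = 1135
nΣx² − (Σx)² = 130218 − 124609 = 5609; nΣy² − (Σy)² = 122538 − 121801 = 737
r = 1135 / √(5609 × 737) = 1135 / 2033.1830 ≈ 0.558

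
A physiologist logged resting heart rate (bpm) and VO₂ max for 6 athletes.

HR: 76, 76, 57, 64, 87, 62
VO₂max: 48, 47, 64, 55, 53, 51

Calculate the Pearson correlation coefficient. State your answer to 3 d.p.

-0.593

n = 6, Σx = 422, Σy = 318, Σx² = 30310, Σy² = 17044, Σxy = 22161
nΣxy − ΣxΣy = 132966 − 134196 = -1230
nΣx² − (Σx)² = 181860 − 178084 = 3776; nΣy² − (Σy)² = 102264 − 101124 = 1140
r = -1230 / √(3776 × 1140) = -1230 / 2074.7626 ≈ -0.593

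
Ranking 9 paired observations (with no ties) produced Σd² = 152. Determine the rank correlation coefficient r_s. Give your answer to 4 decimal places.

-0.2667

ρ = 1 − 6Σd² / [n(n²−1)] = 1 − 6×152 / (9×80)
  = 1 − 912/720 = 1 − 1.26667 ≈ -0.2667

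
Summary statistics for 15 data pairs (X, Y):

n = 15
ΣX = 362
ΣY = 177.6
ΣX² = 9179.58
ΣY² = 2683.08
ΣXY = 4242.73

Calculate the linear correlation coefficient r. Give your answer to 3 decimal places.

r = (nΣXY − ΣXΣY) / √[(nΣX² − (ΣX)²)(nΣY² − (ΣY)²)]
Numerator: 15×4242.73 − 362×177.6 = -650.25
Denominator: √[(137693.7 − 131044)(40246.2 − 31541.76)] = √[6649.7 × 8704.44] = 7608.0165
r = -650.25 / 7608.0165 ≈ -0.085

-0.085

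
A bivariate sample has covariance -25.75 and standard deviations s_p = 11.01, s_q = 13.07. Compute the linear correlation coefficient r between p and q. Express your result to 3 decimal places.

-0.179

r = Cov(p,q) / (s_p · s_q) = -25.75 / (11.01 × 13.07)
  = -25.75 / 143.9007 ≈ -0.179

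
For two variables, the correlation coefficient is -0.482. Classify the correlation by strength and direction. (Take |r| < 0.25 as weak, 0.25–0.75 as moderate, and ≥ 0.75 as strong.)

moderate negative

r = -0.482 < 0 so the relationship is negative.
|r| = 0.482, which falls in the moderate range.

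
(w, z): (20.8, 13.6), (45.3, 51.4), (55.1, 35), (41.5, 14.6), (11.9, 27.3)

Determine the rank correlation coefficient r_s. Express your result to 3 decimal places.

0.600

Rank w: 2, 4, 5, 3, 1
Rank z: 1, 5, 4, 2, 3
d = rank(w) − rank(z): 1, -1, 1, 1, -2; Σd² = 8
ρ = 1 − 6Σd² / [n(n²−1)] = 1 − 6×8 / (5×24) = 1 − 48/120 ≈ 0.600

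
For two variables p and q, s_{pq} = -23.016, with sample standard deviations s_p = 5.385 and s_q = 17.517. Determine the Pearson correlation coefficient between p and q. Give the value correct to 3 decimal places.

r = Cov(p,q) / (s_p · s_q) = -23.016 / (5.385 × 17.517)
  = -23.016 / 94.3290 ≈ -0.244

-0.244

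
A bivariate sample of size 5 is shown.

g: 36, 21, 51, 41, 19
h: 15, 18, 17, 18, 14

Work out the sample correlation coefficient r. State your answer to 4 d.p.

0.3431

n = 5, Σg = 168, Σh = 82, Σg² = 6380, Σh² = 1358, Σgh = 2789
nΣgh − ΣgΣh = 13945 − 13776 = 169
nΣg² − (Σg)² = 31900 − 28224 = 3676; nΣh² − (Σh)² = 6790 − 6724 = 66
r = 169 / √(3676 × 66) = 169 / 492.5607 ≈ 0.3431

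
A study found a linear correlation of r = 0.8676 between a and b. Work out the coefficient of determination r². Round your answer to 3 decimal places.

r² = (0.8676)² = 0.753

0.753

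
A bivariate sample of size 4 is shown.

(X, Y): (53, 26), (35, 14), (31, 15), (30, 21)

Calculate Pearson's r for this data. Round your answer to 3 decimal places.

0.733

n = 4, ΣX = 149, ΣY = 76, ΣX² = 5895, ΣY² = 1538, ΣXY = 2963
nΣXY − ΣXΣY = 11852 − 11324 = 528
nΣX² − (ΣX)² = 23580 − 22201 = 1379; nΣY² − (ΣY)² = 6152 − 5776 = 376
r = 528 / √(1379 × 376) = 528 / 720.0722 ≈ 0.733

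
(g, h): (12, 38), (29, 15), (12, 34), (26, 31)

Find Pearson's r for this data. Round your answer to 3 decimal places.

n = 4, Σg = 79, Σh = 118, Σg² = 1805, Σh² = 3786, Σgh = 2105
nΣgh − ΣgΣh = 8420 − 9322 = -902
nΣg² − (Σg)² = 7220 − 6241 = 979; nΣh² − (Σh)² = 15144 − 13924 = 1220
r = -902 / √(979 × 1220) = -902 / 1092.8769 ≈ -0.825

-0.825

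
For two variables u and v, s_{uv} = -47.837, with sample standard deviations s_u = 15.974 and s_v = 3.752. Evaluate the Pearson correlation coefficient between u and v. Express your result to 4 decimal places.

-0.7982

r = Cov(u,v) / (s_u · s_v) = -47.837 / (15.974 × 3.752)
  = -47.837 / 59.9344 ≈ -0.7982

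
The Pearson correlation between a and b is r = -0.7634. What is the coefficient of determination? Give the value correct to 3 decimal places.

r² = (-0.7634)² = 0.583

0.583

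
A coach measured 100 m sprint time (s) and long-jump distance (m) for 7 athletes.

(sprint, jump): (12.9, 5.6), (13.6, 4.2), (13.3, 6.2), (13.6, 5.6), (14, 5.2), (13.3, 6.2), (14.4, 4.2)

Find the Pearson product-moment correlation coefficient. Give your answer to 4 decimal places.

-0.6696

n = 7, Σx = 95.1, Σy = 37.2, Σx² = 1293.47, Σy² = 201.92, Σxy = 503.72
nΣxy − ΣxΣy = 3526.04 − 3537.72 = -11.68
nΣx² − (Σx)² = 9054.29 − 9044.01 = 10.28; nΣy² − (Σy)² = 1413.44 − 1383.84 = 29.6
r = -11.68 / √(10.28 × 29.6) = -11.68 / 17.4439 ≈ -0.6696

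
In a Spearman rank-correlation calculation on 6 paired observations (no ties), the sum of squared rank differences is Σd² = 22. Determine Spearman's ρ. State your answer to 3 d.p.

0.371

ρ = 1 − 6Σd² / [n(n²−1)] = 1 − 6×22 / (6×35)
  = 1 − 132/210 = 1 − 0.6286 ≈ 0.371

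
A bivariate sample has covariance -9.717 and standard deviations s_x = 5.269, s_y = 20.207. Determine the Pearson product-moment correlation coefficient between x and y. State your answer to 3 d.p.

r = Cov(x,y) / (s_x · s_y) = -9.717 / (5.269 × 20.207)
  = -9.717 / 106.4707 ≈ -0.091

-0.091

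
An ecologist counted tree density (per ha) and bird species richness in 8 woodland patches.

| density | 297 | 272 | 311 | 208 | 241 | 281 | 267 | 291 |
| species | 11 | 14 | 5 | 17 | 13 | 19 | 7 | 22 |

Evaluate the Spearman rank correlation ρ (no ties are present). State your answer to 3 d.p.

-0.238

Rank density: 7, 4, 8, 1, 2, 5, 3, 6
Rank species: 3, 5, 1, 6, 4, 7, 2, 8
d = rank(density) − rank(species): 4, -1, 7, -5, -2, -2, 1, -2; Σd² = 104
ρ = 1 − 6Σd² / [n(n²−1)] = 1 − 6×104 / (8×63) = 1 − 624/504 ≈ -0.238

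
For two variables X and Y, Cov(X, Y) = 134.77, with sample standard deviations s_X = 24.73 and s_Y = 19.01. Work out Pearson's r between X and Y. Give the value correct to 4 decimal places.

0.2867

r = Cov(X,Y) / (s_X · s_Y) = 134.77 / (24.73 × 19.01)
  = 134.77 / 470.1173 ≈ 0.2867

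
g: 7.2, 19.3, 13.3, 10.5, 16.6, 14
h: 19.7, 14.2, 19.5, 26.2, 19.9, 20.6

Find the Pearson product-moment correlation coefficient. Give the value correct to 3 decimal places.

-0.613

n = 6, Σg = 80.9, Σh = 120.1, Σg² = 1183.03, Σh² = 2476.79, Σgh = 1569.09
nΣgh − ΣgΣh = 9414.54 − 9716.09 = -301.55
nΣg² − (Σg)² = 7098.18 − 6544.81 = 553.37; nΣh² − (Σh)² = 14860.74 − 14424.01 = 436.73
r = -301.55 / √(553.37 × 436.73) = -301.55 / 491.6028 ≈ -0.613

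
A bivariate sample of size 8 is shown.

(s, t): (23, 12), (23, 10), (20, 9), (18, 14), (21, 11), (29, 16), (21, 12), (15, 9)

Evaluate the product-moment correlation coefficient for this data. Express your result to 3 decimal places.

n = 8, Σs = 170, Σt = 93, Σs² = 3730, Σt² = 1123, Σst = 2020
nΣst − ΣsΣt = 16160 − 15810 = 350
nΣs² − (Σs)² = 29840 − 28900 = 940; nΣt² − (Σt)² = 8984 − 8649 = 335
r = 350 / √(940 × 335) = 350 / 561.1595 ≈ 0.624

0.624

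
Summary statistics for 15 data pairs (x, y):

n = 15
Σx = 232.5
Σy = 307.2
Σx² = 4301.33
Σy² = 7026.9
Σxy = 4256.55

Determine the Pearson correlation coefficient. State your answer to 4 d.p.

r = (nΣxy − ΣxΣy) / √[(nΣx² − (Σx)²)(nΣy² − (Σy)²)]
Numerator: 15×4256.55 − 232.5×307.2 = -7575.75
Denominator: √[(64519.95 − 54056.25)(105403.5 − 94371.84)] = √[10463.7 × 11031.66] = 10743.9276
r = -7575.75 / 10743.9276 ≈ -0.7051

-0.7051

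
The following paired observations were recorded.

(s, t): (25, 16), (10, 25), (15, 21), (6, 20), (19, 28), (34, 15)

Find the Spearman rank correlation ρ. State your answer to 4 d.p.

Rank s: 5, 2, 3, 1, 4, 6
Rank t: 2, 5, 4, 3, 6, 1
d = rank(s) − rank(t): 3, -3, -1, -2, -2, 5; Σd² = 52
ρ = 1 − 6Σd² / [n(n²−1)] = 1 − 6×52 / (6×35) = 1 − 312/210 ≈ -0.4857

-0.4857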